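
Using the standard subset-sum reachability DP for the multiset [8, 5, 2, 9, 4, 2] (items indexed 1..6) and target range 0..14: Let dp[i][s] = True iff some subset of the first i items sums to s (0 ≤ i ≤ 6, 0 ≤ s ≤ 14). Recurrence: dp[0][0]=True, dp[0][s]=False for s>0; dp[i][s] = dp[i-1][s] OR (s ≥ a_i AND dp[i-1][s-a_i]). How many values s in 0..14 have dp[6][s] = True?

i\s   0   1   2   3   4   5   6   7   8   9  10  11  12  13  14
  0   T   F   F   F   F   F   F   F   F   F   F   F   F   F   F
  1   T   F   F   F   F   F   F   F   T   F   F   F   F   F   F
  2   T   F   F   F   F   T   F   F   T   F   F   F   F   T   F
  3   T   F   T   F   F   T   F   T   T   F   T   F   F   T   F
  4   T   F   T   F   F   T   F   T   T   T   T   T   F   T   T
  5   T   F   T   F   T   T   T   T   T   T   T   T   T   T   T
  6   T   F   T   F   T   T   T   T   T   T   T   T   T   T   T

13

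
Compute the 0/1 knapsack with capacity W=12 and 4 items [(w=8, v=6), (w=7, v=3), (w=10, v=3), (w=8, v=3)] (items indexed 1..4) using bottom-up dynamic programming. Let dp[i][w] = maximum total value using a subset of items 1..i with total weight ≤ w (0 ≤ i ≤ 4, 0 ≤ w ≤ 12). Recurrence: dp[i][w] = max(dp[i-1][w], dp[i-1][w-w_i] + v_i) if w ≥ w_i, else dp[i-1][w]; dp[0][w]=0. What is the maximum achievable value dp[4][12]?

6

i\w   0   1   2   3   4   5   6   7   8   9  10  11  12
  0   0   0   0   0   0   0   0   0   0   0   0   0   0
  1   0   0   0   0   0   0   0   0   6   6   6   6   6
  2   0   0   0   0   0   0   0   3   6   6   6   6   6
  3   0   0   0   0   0   0   0   3   6   6   6   6   6
  4   0   0   0   0   0   0   0   3   6   6   6   6   6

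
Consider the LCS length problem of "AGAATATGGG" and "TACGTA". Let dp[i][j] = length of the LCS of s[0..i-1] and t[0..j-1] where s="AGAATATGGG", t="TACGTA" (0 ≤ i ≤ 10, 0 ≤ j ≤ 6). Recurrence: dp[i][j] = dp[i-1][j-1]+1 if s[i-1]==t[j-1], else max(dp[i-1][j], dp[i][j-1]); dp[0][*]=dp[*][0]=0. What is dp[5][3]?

1

   ''  T  A  C  G  T  A
''  0  0  0  0  0  0  0
 A  0  0  1  1  1  1  1
 G  0  0  1  1  2  2  2
 A  0  0  1  1  2  2  3
 A  0  0  1  1  2  2  3
 T  0  1  1  1  2  3  3
 A  0  1  2  2  2  3  4
 T  0  1  2  2  2  3  4
 G  0  1  2  2  3  3  4
 G  0  1  2  2  3  3  4
 G  0  1  2  2  3  3  4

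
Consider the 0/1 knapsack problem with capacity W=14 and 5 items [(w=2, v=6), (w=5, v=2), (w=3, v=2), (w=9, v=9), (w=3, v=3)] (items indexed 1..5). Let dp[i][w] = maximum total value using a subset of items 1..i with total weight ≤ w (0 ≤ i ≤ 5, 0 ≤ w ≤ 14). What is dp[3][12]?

i\w   0   1   2   3   4   5   6   7   8   9  10  11  12  13  14
  0   0   0   0   0   0   0   0   0   0   0   0   0   0   0   0
  1   0   0   6   6   6   6   6   6   6   6   6   6   6   6   6
  2   0   0   6   6   6   6   6   8   8   8   8   8   8   8   8
  3   0   0   6   6   6   8   8   8   8   8  10  10  10  10  10
  4   0   0   6   6   6   8   8   8   8   9  10  15  15  15  17
  5   0   0   6   6   6   9   9   9  11  11  11  15  15  15  18

10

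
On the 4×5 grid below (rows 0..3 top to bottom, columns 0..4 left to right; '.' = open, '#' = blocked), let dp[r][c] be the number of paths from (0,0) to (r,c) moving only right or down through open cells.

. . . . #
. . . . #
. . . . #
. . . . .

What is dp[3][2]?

10

r\c   0   1   2   3   4
  0   1   1   1   1   0
  1   1   2   3   4   0
  2   1   3   6  10   0
  3   1   4  10  20  20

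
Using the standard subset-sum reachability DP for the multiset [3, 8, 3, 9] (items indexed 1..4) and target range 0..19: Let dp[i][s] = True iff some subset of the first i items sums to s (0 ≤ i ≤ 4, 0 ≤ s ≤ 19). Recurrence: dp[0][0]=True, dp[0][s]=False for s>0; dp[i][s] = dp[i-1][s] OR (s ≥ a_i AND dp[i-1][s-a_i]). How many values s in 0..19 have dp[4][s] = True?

i\s   0   1   2   3   4   5   6   7   8   9  10  11  12  13  14  15  16  17  18  19
  0   T   F   F   F   F   F   F   F   F   F   F   F   F   F   F   F   F   F   F   F
  1   T   F   F   T   F   F   F   F   F   F   F   F   F   F   F   F   F   F   F   F
  2   T   F   F   T   F   F   F   F   T   F   F   T   F   F   F   F   F   F   F   F
  3   T   F   F   T   F   F   T   F   T   F   F   T   F   F   T   F   F   F   F   F
  4   T   F   F   T   F   F   T   F   T   T   F   T   T   F   T   T   F   T   F   F

10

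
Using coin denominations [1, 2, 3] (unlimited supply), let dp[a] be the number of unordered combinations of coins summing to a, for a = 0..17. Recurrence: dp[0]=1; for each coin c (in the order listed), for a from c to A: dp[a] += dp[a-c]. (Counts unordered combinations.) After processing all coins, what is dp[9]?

12

after  coin     0     1     2     3     4     5     6     7     8     9    10    11    12    13    14    15    16    17
          1     1     1     1     1     1     1     1     1     1     1     1     1     1     1     1     1     1     1
          2     1     1     2     2     3     3     4     4     5     5     6     6     7     7     8     8     9     9
          3     1     1     2     3     4     5     7     8    10    12    14    16    19    21    24    27    30    33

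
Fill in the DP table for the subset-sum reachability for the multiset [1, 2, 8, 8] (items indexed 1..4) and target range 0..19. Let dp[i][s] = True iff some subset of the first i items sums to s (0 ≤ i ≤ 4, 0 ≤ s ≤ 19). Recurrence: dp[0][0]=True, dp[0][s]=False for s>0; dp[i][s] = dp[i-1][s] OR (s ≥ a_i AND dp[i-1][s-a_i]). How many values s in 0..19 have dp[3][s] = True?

8

i\s   0   1   2   3   4   5   6   7   8   9  10  11  12  13  14  15  16  17  18  19
  0   T   F   F   F   F   F   F   F   F   F   F   F   F   F   F   F   F   F   F   F
  1   T   T   F   F   F   F   F   F   F   F   F   F   F   F   F   F   F   F   F   F
  2   T   T   T   T   F   F   F   F   F   F   F   F   F   F   F   F   F   F   F   F
  3   T   T   T   T   F   F   F   F   T   T   T   T   F   F   F   F   F   F   F   F
  4   T   T   T   T   F   F   F   F   T   T   T   T   F   F   F   F   T   T   T   T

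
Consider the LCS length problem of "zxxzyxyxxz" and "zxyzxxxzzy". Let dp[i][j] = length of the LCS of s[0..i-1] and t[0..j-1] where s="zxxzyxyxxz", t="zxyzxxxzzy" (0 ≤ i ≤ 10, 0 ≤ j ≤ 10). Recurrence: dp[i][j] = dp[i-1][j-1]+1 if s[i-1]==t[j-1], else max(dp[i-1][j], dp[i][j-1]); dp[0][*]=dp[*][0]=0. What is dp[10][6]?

   ''  z  x  y  z  x  x  x  z  z  y
''  0  0  0  0  0  0  0  0  0  0  0
 z  0  1  1  1  1  1  1  1  1  1  1
 x  0  1  2  2  2  2  2  2  2  2  2
 x  0  1  2  2  2  3  3  3  3  3  3
 z  0  1  2  2  3  3  3  3  4  4  4
 y  0  1  2  3  3  3  3  3  4  4  5
 x  0  1  2  3  3  4  4  4  4  4  5
 y  0  1  2  3  3  4  4  4  4  4  5
 x  0  1  2  3  3  4  5  5  5  5  5
 x  0  1  2  3  3  4  5  6  6  6  6
 z  0  1  2  3  4  4  5  6  7  7  7

5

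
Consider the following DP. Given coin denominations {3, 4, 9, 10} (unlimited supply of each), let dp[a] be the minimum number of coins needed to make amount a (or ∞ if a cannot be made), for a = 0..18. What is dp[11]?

 a  0  1  2  3  4  5  6  7  8  9 10 11 12 13 14 15 16 17 18
dp  0  -  -  1  1  -  2  2  2  1  1  3  2  2  2  3  3  3  2
(- denotes ∞ / unreachable)

3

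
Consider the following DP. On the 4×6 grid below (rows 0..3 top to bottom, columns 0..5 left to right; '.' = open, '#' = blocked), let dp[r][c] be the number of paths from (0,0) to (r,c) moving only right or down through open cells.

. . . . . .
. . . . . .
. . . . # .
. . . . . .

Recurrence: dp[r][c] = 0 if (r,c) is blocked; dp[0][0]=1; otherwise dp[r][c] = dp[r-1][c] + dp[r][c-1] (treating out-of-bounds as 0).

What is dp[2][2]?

6

r\c   0   1   2   3   4   5
  0   1   1   1   1   1   1
  1   1   2   3   4   5   6
  2   1   3   6  10   0   6
  3   1   4  10  20  20  26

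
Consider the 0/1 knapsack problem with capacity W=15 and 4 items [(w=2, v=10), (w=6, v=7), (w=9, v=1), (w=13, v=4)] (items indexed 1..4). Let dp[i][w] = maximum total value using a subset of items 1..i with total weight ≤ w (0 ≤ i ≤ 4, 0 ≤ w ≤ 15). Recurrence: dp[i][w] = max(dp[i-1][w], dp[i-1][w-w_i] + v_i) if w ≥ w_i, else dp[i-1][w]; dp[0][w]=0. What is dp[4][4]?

10

i\w   0   1   2   3   4   5   6   7   8   9  10  11  12  13  14  15
  0   0   0   0   0   0   0   0   0   0   0   0   0   0   0   0   0
  1   0   0  10  10  10  10  10  10  10  10  10  10  10  10  10  10
  2   0   0  10  10  10  10  10  10  17  17  17  17  17  17  17  17
  3   0   0  10  10  10  10  10  10  17  17  17  17  17  17  17  17
  4   0   0  10  10  10  10  10  10  17  17  17  17  17  17  17  17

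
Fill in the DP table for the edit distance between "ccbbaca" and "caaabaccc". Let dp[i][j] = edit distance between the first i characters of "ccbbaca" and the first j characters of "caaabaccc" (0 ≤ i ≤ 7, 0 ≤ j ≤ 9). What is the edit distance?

   ''  c  a  a  a  b  a  c  c  c
''  0  1  2  3  4  5  6  7  8  9
 c  1  0  1  2  3  4  5  6  7  8
 c  2  1  1  2  3  4  5  5  6  7
 b  3  2  2  2  3  3  4  5  6  7
 b  4  3  3  3  3  3  4  5  6  7
 a  5  4  3  3  3  4  3  4  5  6
 c  6  5  4  4  4  4  4  3  4  5
 a  7  6  5  4  4  5  4  4  4  5

5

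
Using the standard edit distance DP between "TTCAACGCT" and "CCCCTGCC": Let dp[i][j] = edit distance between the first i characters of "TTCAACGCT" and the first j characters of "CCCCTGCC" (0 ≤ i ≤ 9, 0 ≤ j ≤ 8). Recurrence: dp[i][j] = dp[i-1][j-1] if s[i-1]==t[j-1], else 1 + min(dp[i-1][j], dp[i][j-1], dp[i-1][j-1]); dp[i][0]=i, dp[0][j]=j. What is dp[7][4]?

5

   ''  C  C  C  C  T  G  C  C
''  0  1  2  3  4  5  6  7  8
 T  1  1  2  3  4  4  5  6  7
 T  2  2  2  3  4  4  5  6  7
 C  3  2  2  2  3  4  5  5  6
 A  4  3  3  3  3  4  5  6  6
 A  5  4  4  4  4  4  5  6  7
 C  6  5  4  4  4  5  5  5  6
 G  7  6  5  5  5  5  5  6  6
 C  8  7  6  5  5  6  6  5  6
 T  9  8  7  6  6  5  6  6  6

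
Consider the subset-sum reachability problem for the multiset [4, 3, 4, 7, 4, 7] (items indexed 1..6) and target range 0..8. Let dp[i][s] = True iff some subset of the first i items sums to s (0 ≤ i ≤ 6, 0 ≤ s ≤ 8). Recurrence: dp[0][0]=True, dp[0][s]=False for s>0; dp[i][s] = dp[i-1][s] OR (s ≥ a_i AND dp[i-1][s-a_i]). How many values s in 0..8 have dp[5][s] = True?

5

i\s   0   1   2   3   4   5   6   7   8
  0   T   F   F   F   F   F   F   F   F
  1   T   F   F   F   T   F   F   F   F
  2   T   F   F   T   T   F   F   T   F
  3   T   F   F   T   T   F   F   T   T
  4   T   F   F   T   T   F   F   T   T
  5   T   F   F   T   T   F   F   T   T
  6   T   F   F   T   T   F   F   T   T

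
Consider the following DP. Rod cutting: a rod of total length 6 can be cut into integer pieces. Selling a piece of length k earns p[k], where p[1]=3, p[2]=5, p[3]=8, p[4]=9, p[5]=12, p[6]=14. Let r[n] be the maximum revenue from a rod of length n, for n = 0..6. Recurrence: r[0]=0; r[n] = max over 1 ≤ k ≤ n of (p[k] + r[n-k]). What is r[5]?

15

   n    0    1    2    3    4    5    6
r[n]    0    3    6    9   12   15   18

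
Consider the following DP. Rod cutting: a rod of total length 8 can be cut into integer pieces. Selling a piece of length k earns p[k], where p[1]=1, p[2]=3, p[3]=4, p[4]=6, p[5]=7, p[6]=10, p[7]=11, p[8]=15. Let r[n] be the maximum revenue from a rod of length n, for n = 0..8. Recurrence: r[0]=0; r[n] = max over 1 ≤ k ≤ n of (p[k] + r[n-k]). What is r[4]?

   n    0    1    2    3    4    5    6    7    8
r[n]    0    1    3    4    6    7   10   11   15

6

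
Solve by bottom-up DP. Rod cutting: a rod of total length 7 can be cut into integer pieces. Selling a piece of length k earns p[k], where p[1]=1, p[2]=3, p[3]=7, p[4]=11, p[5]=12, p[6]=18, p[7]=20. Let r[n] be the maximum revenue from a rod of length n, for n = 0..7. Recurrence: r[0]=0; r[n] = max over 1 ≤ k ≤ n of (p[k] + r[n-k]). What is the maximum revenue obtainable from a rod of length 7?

   n    0    1    2    3    4    5    6    7
r[n]    0    1    3    7   11   12   18   20

20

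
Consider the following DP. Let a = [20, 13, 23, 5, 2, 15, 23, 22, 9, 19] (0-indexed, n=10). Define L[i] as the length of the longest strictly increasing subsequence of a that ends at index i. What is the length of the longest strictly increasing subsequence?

   i    0    1    2    3    4    5    6    7    8    9
a[i]   20   13   23    5    2   15   23   22    9   19
L[i]    1    1    2    1    1    2    3    3    2    3

3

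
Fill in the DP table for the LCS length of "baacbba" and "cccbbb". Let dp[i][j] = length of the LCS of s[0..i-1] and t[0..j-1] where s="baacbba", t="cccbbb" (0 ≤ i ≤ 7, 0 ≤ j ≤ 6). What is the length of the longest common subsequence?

   ''  c  c  c  b  b  b
''  0  0  0  0  0  0  0
 b  0  0  0  0  1  1  1
 a  0  0  0  0  1  1  1
 a  0  0  0  0  1  1  1
 c  0  1  1  1  1  1  1
 b  0  1  1  1  2  2  2
 b  0  1  1  1  2  3  3
 a  0  1  1  1  2  3  3

3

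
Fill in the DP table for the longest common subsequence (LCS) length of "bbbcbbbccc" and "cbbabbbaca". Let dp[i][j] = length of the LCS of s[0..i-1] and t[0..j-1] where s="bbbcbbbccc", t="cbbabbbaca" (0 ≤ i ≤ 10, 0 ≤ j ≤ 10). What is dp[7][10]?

5

   ''  c  b  b  a  b  b  b  a  c  a
''  0  0  0  0  0  0  0  0  0  0  0
 b  0  0  1  1  1  1  1  1  1  1  1
 b  0  0  1  2  2  2  2  2  2  2  2
 b  0  0  1  2  2  3  3  3  3  3  3
 c  0  1  1  2  2  3  3  3  3  4  4
 b  0  1  2  2  2  3  4  4  4  4  4
 b  0  1  2  3  3  3  4  5  5  5  5
 b  0  1  2  3  3  4  4  5  5  5  5
 c  0  1  2  3  3  4  4  5  5  6  6
 c  0  1  2  3  3  4  4  5  5  6  6
 c  0  1  2  3  3  4  4  5  5  6  6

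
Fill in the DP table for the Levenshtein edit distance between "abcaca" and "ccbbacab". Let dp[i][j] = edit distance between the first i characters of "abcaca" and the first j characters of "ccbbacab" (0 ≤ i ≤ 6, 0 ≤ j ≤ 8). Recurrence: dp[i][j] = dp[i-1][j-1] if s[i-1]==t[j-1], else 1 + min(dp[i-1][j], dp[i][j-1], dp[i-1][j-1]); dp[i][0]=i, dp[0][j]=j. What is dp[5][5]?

   ''  c  c  b  b  a  c  a  b
''  0  1  2  3  4  5  6  7  8
 a  1  1  2  3  4  4  5  6  7
 b  2  2  2  2  3  4  5  6  6
 c  3  2  2  3  3  4  4  5  6
 a  4  3  3  3  4  3  4  4  5
 c  5  4  3  4  4  4  3  4  5
 a  6  5  4  4  5  4  4  3  4

4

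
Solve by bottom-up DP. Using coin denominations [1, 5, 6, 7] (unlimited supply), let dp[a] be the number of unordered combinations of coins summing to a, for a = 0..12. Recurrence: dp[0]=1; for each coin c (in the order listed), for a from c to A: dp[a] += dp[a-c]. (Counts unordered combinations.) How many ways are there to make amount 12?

8

after  coin     0     1     2     3     4     5     6     7     8     9    10    11    12
          1     1     1     1     1     1     1     1     1     1     1     1     1     1
          5     1     1     1     1     1     2     2     2     2     2     3     3     3
          6     1     1     1     1     1     2     3     3     3     3     4     5     6
          7     1     1     1     1     1     2     3     4     4     4     5     6     8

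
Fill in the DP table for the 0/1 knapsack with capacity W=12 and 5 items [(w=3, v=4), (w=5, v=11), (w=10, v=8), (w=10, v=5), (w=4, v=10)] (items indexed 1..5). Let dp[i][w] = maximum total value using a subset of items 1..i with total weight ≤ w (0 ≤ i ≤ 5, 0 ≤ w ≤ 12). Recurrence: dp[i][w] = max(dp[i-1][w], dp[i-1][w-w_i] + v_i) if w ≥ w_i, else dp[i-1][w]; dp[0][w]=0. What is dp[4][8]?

15

i\w   0   1   2   3   4   5   6   7   8   9  10  11  12
  0   0   0   0   0   0   0   0   0   0   0   0   0   0
  1   0   0   0   4   4   4   4   4   4   4   4   4   4
  2   0   0   0   4   4  11  11  11  15  15  15  15  15
  3   0   0   0   4   4  11  11  11  15  15  15  15  15
  4   0   0   0   4   4  11  11  11  15  15  15  15  15
  5   0   0   0   4  10  11  11  14  15  21  21  21  25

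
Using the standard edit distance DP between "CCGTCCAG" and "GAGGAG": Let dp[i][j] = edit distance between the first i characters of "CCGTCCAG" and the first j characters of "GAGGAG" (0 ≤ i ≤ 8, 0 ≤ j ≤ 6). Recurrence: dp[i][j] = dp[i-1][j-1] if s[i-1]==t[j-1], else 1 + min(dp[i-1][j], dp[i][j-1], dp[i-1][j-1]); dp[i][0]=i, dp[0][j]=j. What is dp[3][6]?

5

   ''  G  A  G  G  A  G
''  0  1  2  3  4  5  6
 C  1  1  2  3  4  5  6
 C  2  2  2  3  4  5  6
 G  3  2  3  2  3  4  5
 T  4  3  3  3  3  4  5
 C  5  4  4  4  4  4  5
 C  6  5  5  5  5  5  5
 A  7  6  5  6  6  5  6
 G  8  7  6  5  6  6  5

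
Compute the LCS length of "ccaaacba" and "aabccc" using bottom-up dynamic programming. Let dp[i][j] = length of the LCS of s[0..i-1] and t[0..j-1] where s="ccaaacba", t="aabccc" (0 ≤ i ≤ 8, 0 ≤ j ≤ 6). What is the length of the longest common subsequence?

3

   ''  a  a  b  c  c  c
''  0  0  0  0  0  0  0
 c  0  0  0  0  1  1  1
 c  0  0  0  0  1  2  2
 a  0  1  1  1  1  2  2
 a  0  1  2  2  2  2  2
 a  0  1  2  2  2  2  2
 c  0  1  2  2  3  3  3
 b  0  1  2  3  3  3  3
 a  0  1  2  3  3  3  3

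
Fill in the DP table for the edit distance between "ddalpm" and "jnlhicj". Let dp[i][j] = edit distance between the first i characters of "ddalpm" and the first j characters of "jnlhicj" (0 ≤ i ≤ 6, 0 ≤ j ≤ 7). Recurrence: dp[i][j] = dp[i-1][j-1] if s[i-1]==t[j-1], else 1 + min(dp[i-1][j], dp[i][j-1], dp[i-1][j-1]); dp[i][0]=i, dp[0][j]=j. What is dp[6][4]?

5

   ''  j  n  l  h  i  c  j
''  0  1  2  3  4  5  6  7
 d  1  1  2  3  4  5  6  7
 d  2  2  2  3  4  5  6  7
 a  3  3  3  3  4  5  6  7
 l  4  4  4  3  4  5  6  7
 p  5  5  5  4  4  5  6  7
 m  6  6  6  5  5  5  6  7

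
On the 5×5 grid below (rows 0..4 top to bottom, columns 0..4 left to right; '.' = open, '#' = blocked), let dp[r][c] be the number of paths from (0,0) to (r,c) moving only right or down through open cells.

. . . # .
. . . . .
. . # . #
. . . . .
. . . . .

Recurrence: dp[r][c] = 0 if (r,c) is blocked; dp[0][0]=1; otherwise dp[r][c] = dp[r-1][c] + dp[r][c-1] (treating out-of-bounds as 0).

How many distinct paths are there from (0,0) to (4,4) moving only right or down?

23

r\c   0   1   2   3   4
  0   1   1   1   0   0
  1   1   2   3   3   3
  2   1   3   0   3   0
  3   1   4   4   7   7
  4   1   5   9  16  23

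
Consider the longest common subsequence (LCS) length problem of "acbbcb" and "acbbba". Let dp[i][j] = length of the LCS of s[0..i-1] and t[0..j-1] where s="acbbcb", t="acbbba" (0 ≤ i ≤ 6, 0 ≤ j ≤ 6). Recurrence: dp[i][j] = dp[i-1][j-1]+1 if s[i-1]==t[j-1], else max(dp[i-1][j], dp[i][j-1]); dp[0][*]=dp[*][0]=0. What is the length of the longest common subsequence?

   ''  a  c  b  b  b  a
''  0  0  0  0  0  0  0
 a  0  1  1  1  1  1  1
 c  0  1  2  2  2  2  2
 b  0  1  2  3  3  3  3
 b  0  1  2  3  4  4  4
 c  0  1  2  3  4  4  4
 b  0  1  2  3  4  5  5

5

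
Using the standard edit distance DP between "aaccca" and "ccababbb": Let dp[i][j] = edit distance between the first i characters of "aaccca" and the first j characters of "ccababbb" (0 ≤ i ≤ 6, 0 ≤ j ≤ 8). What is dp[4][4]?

4

   ''  c  c  a  b  a  b  b  b
''  0  1  2  3  4  5  6  7  8
 a  1  1  2  2  3  4  5  6  7
 a  2  2  2  2  3  3  4  5  6
 c  3  2  2  3  3  4  4  5  6
 c  4  3  2  3  4  4  5  5  6
 c  5  4  3  3  4  5  5  6  6
 a  6  5  4  3  4  4  5  6  7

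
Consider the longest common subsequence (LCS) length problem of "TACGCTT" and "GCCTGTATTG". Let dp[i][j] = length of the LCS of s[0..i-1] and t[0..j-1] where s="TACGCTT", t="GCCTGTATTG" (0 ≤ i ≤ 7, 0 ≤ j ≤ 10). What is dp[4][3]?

1

   ''  G  C  C  T  G  T  A  T  T  G
''  0  0  0  0  0  0  0  0  0  0  0
 T  0  0  0  0  1  1  1  1  1  1  1
 A  0  0  0  0  1  1  1  2  2  2  2
 C  0  0  1  1  1  1  1  2  2  2  2
 G  0  1  1  1  1  2  2  2  2  2  3
 C  0  1  2  2  2  2  2  2  2  2  3
 T  0  1  2  2  3  3  3  3  3  3  3
 T  0  1  2  2  3  3  4  4  4  4  4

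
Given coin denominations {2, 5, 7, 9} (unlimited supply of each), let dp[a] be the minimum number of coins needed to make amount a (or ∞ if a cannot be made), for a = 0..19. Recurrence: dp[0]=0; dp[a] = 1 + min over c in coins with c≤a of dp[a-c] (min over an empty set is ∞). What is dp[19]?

 a  0  1  2  3  4  5  6  7  8  9 10 11 12 13 14 15 16 17 18 19
dp  0  -  1  -  2  1  3  1  4  1  2  2  2  3  2  3  2  3  2  3
(- denotes ∞ / unreachable)

3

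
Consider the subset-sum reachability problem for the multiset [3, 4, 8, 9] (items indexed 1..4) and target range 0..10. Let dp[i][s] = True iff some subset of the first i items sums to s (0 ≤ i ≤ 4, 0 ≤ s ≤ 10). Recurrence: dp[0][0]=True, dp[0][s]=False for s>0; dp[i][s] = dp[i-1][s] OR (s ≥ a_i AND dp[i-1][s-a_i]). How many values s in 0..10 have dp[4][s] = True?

i\s   0   1   2   3   4   5   6   7   8   9  10
  0   T   F   F   F   F   F   F   F   F   F   F
  1   T   F   F   T   F   F   F   F   F   F   F
  2   T   F   F   T   T   F   F   T   F   F   F
  3   T   F   F   T   T   F   F   T   T   F   F
  4   T   F   F   T   T   F   F   T   T   T   F

6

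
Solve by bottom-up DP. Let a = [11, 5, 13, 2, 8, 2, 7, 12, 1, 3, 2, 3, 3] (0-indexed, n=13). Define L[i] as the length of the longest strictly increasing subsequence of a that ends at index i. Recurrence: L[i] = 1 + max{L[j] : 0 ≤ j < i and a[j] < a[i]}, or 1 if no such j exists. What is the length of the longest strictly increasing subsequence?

3

   i    0    1    2    3    4    5    6    7    8    9   10   11   12
a[i]   11    5   13    2    8    2    7   12    1    3    2    3    3
L[i]    1    1    2    1    2    1    2    3    1    2    2    3    3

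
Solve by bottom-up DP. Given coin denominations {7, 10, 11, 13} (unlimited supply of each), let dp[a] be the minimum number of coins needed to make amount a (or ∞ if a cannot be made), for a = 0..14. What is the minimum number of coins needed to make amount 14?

2

 a  0  1  2  3  4  5  6  7  8  9 10 11 12 13 14
dp  0  -  -  -  -  -  -  1  -  -  1  1  -  1  2
(- denotes ∞ / unreachable)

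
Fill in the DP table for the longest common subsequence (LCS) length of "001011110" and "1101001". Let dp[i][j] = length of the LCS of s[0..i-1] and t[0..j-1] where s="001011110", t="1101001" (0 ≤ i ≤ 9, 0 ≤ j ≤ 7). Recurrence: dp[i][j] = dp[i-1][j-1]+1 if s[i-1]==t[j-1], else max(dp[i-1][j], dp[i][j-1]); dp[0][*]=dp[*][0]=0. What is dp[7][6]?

3

   ''  1  1  0  1  0  0  1
''  0  0  0  0  0  0  0  0
 0  0  0  0  1  1  1  1  1
 0  0  0  0  1  1  2  2  2
 1  0  1  1  1  2  2  2  3
 0  0  1  1  2  2  3  3  3
 1  0  1  2  2  3  3  3  4
 1  0  1  2  2  3  3  3  4
 1  0  1  2  2  3  3  3  4
 1  0  1  2  2  3  3  3  4
 0  0  1  2  3  3  4  4  4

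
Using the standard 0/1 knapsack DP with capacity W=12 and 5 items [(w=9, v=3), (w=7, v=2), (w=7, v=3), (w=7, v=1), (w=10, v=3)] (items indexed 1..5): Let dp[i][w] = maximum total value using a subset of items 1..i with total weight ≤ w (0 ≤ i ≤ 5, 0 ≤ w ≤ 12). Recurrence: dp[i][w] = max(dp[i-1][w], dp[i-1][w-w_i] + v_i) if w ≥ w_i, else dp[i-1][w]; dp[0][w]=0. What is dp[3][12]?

3

i\w   0   1   2   3   4   5   6   7   8   9  10  11  12
  0   0   0   0   0   0   0   0   0   0   0   0   0   0
  1   0   0   0   0   0   0   0   0   0   3   3   3   3
  2   0   0   0   0   0   0   0   2   2   3   3   3   3
  3   0   0   0   0   0   0   0   3   3   3   3   3   3
  4   0   0   0   0   0   0   0   3   3   3   3   3   3
  5   0   0   0   0   0   0   0   3   3   3   3   3   3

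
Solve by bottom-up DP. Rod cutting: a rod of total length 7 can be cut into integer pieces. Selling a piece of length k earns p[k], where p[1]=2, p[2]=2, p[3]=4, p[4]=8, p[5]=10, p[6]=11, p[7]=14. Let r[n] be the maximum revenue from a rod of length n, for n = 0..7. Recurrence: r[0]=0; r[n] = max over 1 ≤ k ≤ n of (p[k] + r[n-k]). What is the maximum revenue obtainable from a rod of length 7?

14

   n    0    1    2    3    4    5    6    7
r[n]    0    2    4    6    8   10   12   14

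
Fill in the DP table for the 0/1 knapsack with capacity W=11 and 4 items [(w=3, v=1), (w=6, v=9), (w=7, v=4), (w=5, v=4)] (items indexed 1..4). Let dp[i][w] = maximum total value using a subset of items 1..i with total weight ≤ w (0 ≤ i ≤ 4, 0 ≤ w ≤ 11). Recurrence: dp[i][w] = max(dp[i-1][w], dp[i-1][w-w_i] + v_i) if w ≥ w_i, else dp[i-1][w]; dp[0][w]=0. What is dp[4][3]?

i\w   0   1   2   3   4   5   6   7   8   9  10  11
  0   0   0   0   0   0   0   0   0   0   0   0   0
  1   0   0   0   1   1   1   1   1   1   1   1   1
  2   0   0   0   1   1   1   9   9   9  10  10  10
  3   0   0   0   1   1   1   9   9   9  10  10  10
  4   0   0   0   1   1   4   9   9   9  10  10  13

1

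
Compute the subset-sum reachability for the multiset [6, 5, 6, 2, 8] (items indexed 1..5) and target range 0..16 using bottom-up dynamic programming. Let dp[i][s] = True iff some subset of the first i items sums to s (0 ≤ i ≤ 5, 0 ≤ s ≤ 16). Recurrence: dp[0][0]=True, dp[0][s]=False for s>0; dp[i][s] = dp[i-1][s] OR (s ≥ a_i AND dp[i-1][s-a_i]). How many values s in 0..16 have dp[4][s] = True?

i\s   0   1   2   3   4   5   6   7   8   9  10  11  12  13  14  15  16
  0   T   F   F   F   F   F   F   F   F   F   F   F   F   F   F   F   F
  1   T   F   F   F   F   F   T   F   F   F   F   F   F   F   F   F   F
  2   T   F   F   F   F   T   T   F   F   F   F   T   F   F   F   F   F
  3   T   F   F   F   F   T   T   F   F   F   F   T   T   F   F   F   F
  4   T   F   T   F   F   T   T   T   T   F   F   T   T   T   T   F   F
  5   T   F   T   F   F   T   T   T   T   F   T   T   T   T   T   T   T

10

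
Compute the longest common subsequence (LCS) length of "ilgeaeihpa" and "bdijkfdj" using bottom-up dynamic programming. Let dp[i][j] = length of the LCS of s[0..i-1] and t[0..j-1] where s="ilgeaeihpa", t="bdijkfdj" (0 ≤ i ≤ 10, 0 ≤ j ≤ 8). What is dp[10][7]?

1

   ''  b  d  i  j  k  f  d  j
''  0  0  0  0  0  0  0  0  0
 i  0  0  0  1  1  1  1  1  1
 l  0  0  0  1  1  1  1  1  1
 g  0  0  0  1  1  1  1  1  1
 e  0  0  0  1  1  1  1  1  1
 a  0  0  0  1  1  1  1  1  1
 e  0  0  0  1  1  1  1  1  1
 i  0  0  0  1  1  1  1  1  1
 h  0  0  0  1  1  1  1  1  1
 p  0  0  0  1  1  1  1  1  1
 a  0  0  0  1  1  1  1  1  1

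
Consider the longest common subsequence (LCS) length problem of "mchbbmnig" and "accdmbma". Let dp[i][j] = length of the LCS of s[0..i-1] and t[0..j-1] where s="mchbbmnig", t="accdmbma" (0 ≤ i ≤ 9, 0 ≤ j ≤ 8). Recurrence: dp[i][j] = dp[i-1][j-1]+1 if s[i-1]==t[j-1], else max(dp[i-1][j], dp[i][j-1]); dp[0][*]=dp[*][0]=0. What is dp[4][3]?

   ''  a  c  c  d  m  b  m  a
''  0  0  0  0  0  0  0  0  0
 m  0  0  0  0  0  1  1  1  1
 c  0  0  1  1  1  1  1  1  1
 h  0  0  1  1  1  1  1  1  1
 b  0  0  1  1  1  1  2  2  2
 b  0  0  1  1  1  1  2  2  2
 m  0  0  1  1  1  2  2  3  3
 n  0  0  1  1  1  2  2  3  3
 i  0  0  1  1  1  2  2  3  3
 g  0  0  1  1  1  2  2  3  3

1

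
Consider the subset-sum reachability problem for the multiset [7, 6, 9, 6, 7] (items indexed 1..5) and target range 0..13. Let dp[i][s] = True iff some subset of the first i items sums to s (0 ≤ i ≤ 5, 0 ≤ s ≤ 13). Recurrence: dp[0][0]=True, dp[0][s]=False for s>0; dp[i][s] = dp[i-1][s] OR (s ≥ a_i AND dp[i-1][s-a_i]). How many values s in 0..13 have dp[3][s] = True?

5

i\s   0   1   2   3   4   5   6   7   8   9  10  11  12  13
  0   T   F   F   F   F   F   F   F   F   F   F   F   F   F
  1   T   F   F   F   F   F   F   T   F   F   F   F   F   F
  2   T   F   F   F   F   F   T   T   F   F   F   F   F   T
  3   T   F   F   F   F   F   T   T   F   T   F   F   F   T
  4   T   F   F   F   F   F   T   T   F   T   F   F   T   T
  5   T   F   F   F   F   F   T   T   F   T   F   F   T   T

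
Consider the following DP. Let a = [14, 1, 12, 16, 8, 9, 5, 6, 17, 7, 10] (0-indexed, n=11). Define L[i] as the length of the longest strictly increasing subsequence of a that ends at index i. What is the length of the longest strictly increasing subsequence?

   i    0    1    2    3    4    5    6    7    8    9   10
a[i]   14    1   12   16    8    9    5    6   17    7   10
L[i]    1    1    2    3    2    3    2    3    4    4    5

5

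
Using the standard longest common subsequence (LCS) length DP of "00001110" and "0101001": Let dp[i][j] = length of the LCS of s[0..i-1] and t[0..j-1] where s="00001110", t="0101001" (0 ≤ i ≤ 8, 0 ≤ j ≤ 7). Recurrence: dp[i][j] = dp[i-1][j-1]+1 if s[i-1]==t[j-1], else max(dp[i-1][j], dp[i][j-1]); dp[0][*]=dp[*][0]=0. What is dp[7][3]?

2

   ''  0  1  0  1  0  0  1
''  0  0  0  0  0  0  0  0
 0  0  1  1  1  1  1  1  1
 0  0  1  1  2  2  2  2  2
 0  0  1  1  2  2  3  3  3
 0  0  1  1  2  2  3  4  4
 1  0  1  2  2  3  3  4  5
 1  0  1  2  2  3  3  4  5
 1  0  1  2  2  3  3  4  5
 0  0  1  2  3  3  4  4  5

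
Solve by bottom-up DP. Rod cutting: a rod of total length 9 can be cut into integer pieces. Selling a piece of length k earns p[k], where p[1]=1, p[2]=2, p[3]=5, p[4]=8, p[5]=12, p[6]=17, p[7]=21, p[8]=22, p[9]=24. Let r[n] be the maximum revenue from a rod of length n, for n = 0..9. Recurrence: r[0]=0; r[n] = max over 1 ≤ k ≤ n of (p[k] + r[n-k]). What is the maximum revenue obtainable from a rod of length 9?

24

   n    0    1    2    3    4    5    6    7    8    9
r[n]    0    1    2    5    8   12   17   21   22   24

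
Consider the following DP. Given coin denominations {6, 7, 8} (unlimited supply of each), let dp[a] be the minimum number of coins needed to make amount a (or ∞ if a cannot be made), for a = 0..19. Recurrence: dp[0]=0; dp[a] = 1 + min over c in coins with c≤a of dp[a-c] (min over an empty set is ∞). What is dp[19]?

 a  0  1  2  3  4  5  6  7  8  9 10 11 12 13 14 15 16 17 18 19
dp  0  -  -  -  -  -  1  1  1  -  -  -  2  2  2  2  2  -  3  3
(- denotes ∞ / unreachable)

3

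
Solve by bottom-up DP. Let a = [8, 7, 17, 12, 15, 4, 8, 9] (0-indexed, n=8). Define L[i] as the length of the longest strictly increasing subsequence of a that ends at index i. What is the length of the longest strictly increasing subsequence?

   i    0    1    2    3    4    5    6    7
a[i]    8    7   17   12   15    4    8    9
L[i]    1    1    2    2    3    1    2    3

3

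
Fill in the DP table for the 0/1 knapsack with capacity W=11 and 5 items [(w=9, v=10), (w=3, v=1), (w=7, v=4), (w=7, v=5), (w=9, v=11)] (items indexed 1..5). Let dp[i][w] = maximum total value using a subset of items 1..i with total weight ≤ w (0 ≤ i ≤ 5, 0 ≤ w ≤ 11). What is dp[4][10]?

i\w   0   1   2   3   4   5   6   7   8   9  10  11
  0   0   0   0   0   0   0   0   0   0   0   0   0
  1   0   0   0   0   0   0   0   0   0  10  10  10
  2   0   0   0   1   1   1   1   1   1  10  10  10
  3   0   0   0   1   1   1   1   4   4  10  10  10
  4   0   0   0   1   1   1   1   5   5  10  10  10
  5   0   0   0   1   1   1   1   5   5  11  11  11

10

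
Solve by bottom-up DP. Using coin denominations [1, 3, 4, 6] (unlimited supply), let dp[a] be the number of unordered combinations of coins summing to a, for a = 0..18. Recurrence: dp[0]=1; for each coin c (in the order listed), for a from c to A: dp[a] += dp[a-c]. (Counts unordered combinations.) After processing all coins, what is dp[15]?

after  coin     0     1     2     3     4     5     6     7     8     9    10    11    12    13    14    15    16    17    18
          1     1     1     1     1     1     1     1     1     1     1     1     1     1     1     1     1     1     1     1
          3     1     1     1     2     2     2     3     3     3     4     4     4     5     5     5     6     6     6     7
          4     1     1     1     2     3     3     4     5     6     7     8     9    11    12    13    15    17    18    20
          6     1     1     1     2     3     3     5     6     7     9    11    12    16    18    20    24    28    30    36

24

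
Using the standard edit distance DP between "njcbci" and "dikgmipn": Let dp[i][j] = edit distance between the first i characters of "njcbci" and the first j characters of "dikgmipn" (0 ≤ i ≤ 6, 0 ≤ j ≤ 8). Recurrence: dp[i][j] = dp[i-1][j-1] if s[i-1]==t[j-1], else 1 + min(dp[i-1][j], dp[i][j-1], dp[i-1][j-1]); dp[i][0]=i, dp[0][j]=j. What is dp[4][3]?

   ''  d  i  k  g  m  i  p  n
''  0  1  2  3  4  5  6  7  8
 n  1  1  2  3  4  5  6  7  7
 j  2  2  2  3  4  5  6  7  8
 c  3  3  3  3  4  5  6  7  8
 b  4  4  4  4  4  5  6  7  8
 c  5  5  5  5  5  5  6  7  8
 i  6  6  5  6  6  6  5  6  7

4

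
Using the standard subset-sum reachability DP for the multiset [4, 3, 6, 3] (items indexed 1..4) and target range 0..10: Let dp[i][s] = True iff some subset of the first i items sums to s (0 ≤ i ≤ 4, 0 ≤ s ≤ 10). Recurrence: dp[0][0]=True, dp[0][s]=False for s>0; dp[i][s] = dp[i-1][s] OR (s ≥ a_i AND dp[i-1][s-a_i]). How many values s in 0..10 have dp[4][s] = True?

7

i\s   0   1   2   3   4   5   6   7   8   9  10
  0   T   F   F   F   F   F   F   F   F   F   F
  1   T   F   F   F   T   F   F   F   F   F   F
  2   T   F   F   T   T   F   F   T   F   F   F
  3   T   F   F   T   T   F   T   T   F   T   T
  4   T   F   F   T   T   F   T   T   F   T   T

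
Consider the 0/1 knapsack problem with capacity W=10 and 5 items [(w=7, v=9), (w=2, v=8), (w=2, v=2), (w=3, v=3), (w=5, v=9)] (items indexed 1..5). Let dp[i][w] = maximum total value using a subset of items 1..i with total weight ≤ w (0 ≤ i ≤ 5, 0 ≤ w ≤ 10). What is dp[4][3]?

8

i\w   0   1   2   3   4   5   6   7   8   9  10
  0   0   0   0   0   0   0   0   0   0   0   0
  1   0   0   0   0   0   0   0   9   9   9   9
  2   0   0   8   8   8   8   8   9   9  17  17
  3   0   0   8   8  10  10  10  10  10  17  17
  4   0   0   8   8  10  11  11  13  13  17  17
  5   0   0   8   8  10  11  11  17  17  19  20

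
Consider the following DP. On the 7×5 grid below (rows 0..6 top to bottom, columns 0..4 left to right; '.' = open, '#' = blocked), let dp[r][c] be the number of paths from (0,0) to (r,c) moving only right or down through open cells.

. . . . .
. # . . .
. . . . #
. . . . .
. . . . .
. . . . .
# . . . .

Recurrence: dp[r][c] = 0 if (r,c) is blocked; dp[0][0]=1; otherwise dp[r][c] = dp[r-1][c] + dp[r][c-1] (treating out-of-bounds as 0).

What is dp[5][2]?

r\c   0   1   2   3   4
  0   1   1   1   1   1
  1   1   0   1   2   3
  2   1   1   2   4   0
  3   1   2   4   8   8
  4   1   3   7  15  23
  5   1   4  11  26  49
  6   0   4  15  41  90

11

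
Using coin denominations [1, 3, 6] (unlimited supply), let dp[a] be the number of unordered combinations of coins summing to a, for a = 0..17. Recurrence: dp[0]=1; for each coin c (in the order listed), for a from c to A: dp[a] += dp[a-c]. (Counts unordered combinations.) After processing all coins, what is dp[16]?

after  coin     0     1     2     3     4     5     6     7     8     9    10    11    12    13    14    15    16    17
          1     1     1     1     1     1     1     1     1     1     1     1     1     1     1     1     1     1     1
          3     1     1     1     2     2     2     3     3     3     4     4     4     5     5     5     6     6     6
          6     1     1     1     2     2     2     4     4     4     6     6     6     9     9     9    12    12    12

12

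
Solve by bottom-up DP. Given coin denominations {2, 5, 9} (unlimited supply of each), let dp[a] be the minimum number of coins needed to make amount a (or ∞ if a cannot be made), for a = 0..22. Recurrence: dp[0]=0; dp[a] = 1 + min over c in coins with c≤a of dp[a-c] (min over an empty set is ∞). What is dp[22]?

 a  0  1  2  3  4  5  6  7  8  9 10 11 12 13 14 15 16 17 18 19 20 21 22
dp  0  -  1  -  2  1  3  2  4  1  2  2  3  3  2  3  3  4  2  3  3  4  4
(- denotes ∞ / unreachable)

4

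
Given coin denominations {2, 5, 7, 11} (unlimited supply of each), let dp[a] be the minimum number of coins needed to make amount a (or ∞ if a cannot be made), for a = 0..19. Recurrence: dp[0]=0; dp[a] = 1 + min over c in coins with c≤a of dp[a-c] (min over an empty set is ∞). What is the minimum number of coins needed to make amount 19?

3

 a  0  1  2  3  4  5  6  7  8  9 10 11 12 13 14 15 16 17 18 19
dp  0  -  1  -  2  1  3  1  4  2  2  1  2  2  2  3  2  3  2  3
(- denotes ∞ / unreachable)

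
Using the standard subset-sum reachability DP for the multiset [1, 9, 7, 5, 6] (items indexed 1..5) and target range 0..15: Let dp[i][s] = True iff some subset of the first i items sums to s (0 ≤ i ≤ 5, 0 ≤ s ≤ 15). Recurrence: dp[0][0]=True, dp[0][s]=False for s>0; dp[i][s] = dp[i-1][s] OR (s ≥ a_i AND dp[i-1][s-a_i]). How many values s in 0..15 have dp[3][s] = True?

6

i\s   0   1   2   3   4   5   6   7   8   9  10  11  12  13  14  15
  0   T   F   F   F   F   F   F   F   F   F   F   F   F   F   F   F
  1   T   T   F   F   F   F   F   F   F   F   F   F   F   F   F   F
  2   T   T   F   F   F   F   F   F   F   T   T   F   F   F   F   F
  3   T   T   F   F   F   F   F   T   T   T   T   F   F   F   F   F
  4   T   T   F   F   F   T   T   T   T   T   T   F   T   T   T   T
  5   T   T   F   F   F   T   T   T   T   T   T   T   T   T   T   T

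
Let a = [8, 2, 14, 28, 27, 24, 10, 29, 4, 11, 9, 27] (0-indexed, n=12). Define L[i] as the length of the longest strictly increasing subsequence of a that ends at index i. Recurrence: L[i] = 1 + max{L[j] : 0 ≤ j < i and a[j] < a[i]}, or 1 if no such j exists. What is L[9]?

3

   i    0    1    2    3    4    5    6    7    8    9   10   11
a[i]    8    2   14   28   27   24   10   29    4   11    9   27
L[i]    1    1    2    3    3    3    2    4    2    3    3    4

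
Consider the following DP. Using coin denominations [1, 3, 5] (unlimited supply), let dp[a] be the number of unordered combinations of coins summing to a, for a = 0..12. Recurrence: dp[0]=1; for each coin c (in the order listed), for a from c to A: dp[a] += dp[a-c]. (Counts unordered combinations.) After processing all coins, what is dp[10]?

after  coin     0     1     2     3     4     5     6     7     8     9    10    11    12
          1     1     1     1     1     1     1     1     1     1     1     1     1     1
          3     1     1     1     2     2     2     3     3     3     4     4     4     5
          5     1     1     1     2     2     3     4     4     5     6     7     8     9

7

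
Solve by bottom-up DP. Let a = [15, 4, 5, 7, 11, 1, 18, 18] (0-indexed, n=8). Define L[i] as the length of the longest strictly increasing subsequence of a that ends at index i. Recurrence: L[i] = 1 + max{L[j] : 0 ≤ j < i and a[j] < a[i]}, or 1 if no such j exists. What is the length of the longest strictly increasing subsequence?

   i    0    1    2    3    4    5    6    7
a[i]   15    4    5    7   11    1   18   18
L[i]    1    1    2    3    4    1    5    5

5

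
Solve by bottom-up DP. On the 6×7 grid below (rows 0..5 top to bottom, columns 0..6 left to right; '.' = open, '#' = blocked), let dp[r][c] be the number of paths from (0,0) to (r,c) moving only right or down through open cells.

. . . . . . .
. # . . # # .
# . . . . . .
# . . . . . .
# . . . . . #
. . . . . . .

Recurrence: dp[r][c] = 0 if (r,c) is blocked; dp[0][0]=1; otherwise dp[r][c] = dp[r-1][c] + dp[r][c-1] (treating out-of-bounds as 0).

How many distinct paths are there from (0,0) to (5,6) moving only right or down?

r\c   0   1   2   3   4   5   6
  0   1   1   1   1   1   1   1
  1   1   0   1   2   0   0   1
  2   0   0   1   3   3   3   4
  3   0   0   1   4   7  10  14
  4   0   0   1   5  12  22   0
  5   0   0   1   6  18  40  40

40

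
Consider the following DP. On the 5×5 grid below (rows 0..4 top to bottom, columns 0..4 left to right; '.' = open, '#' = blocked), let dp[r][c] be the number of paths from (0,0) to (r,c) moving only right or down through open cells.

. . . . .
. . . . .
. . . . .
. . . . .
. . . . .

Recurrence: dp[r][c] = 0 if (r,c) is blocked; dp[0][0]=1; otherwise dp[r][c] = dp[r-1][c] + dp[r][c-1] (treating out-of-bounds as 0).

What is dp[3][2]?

10

r\c   0   1   2   3   4
  0   1   1   1   1   1
  1   1   2   3   4   5
  2   1   3   6  10  15
  3   1   4  10  20  35
  4   1   5  15  35  70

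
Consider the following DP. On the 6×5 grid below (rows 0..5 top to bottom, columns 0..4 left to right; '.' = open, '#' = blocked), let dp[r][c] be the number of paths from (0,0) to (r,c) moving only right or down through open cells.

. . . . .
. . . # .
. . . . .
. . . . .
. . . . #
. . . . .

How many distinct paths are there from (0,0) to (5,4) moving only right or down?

r\c   0   1   2   3   4
  0   1   1   1   1   1
  1   1   2   3   0   1
  2   1   3   6   6   7
  3   1   4  10  16  23
  4   1   5  15  31   0
  5   1   6  21  52  52

52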